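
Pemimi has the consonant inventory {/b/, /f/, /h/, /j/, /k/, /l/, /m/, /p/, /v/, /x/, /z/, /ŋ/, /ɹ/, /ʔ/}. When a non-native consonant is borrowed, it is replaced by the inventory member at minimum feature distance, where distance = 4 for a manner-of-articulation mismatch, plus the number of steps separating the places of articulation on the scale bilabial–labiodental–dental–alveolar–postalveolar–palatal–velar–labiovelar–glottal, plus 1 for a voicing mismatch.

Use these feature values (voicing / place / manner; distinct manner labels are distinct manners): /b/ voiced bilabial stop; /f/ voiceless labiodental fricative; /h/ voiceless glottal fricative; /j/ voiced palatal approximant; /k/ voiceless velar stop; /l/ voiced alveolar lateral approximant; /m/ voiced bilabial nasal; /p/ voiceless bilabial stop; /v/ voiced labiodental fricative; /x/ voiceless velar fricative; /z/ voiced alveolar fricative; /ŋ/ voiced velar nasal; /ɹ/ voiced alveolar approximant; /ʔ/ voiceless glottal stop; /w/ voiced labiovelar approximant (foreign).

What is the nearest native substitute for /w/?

/j/ is closest: same manner (approximant), place distance 2 (labiovelar→palatal), same voicing; total 2. Next closest is /ɹ/ at distance 4.

j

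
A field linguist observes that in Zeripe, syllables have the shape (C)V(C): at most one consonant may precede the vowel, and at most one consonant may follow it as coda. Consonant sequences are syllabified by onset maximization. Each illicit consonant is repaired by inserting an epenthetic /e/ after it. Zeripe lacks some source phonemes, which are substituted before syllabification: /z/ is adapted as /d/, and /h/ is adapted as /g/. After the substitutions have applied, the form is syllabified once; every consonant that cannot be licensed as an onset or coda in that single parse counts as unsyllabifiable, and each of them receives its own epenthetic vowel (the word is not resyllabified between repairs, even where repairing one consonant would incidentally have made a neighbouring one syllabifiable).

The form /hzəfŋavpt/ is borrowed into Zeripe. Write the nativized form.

Substitution: /h/ → /g/, /z/ → /d/, giving /gdəfŋavpt/.
Under (C)V(C), the unsyllabifiable consonants are /g/, /p/, /t/ (at most one coda consonant is licensed; onsets are limited to one consonant).
Epenthesis after each stranded consonant: /g/ → /ge/, /p/ → /pe/, /t/ → /te/.

gedəfŋavpete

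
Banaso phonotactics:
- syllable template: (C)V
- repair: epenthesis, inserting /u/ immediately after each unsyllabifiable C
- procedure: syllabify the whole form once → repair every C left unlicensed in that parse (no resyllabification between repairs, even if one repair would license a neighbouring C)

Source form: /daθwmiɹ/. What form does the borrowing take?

daθuwumiɹu

The consonants /θ/, /w/, /ɹ/ cannot be parsed into a legal (C)V syllable (no codas are permitted; onsets are limited to one consonant).
Inserting the epenthetic vowel yields /θ/ → /θu/, /w/ → /wu/, /ɹ/ → /ɹu/.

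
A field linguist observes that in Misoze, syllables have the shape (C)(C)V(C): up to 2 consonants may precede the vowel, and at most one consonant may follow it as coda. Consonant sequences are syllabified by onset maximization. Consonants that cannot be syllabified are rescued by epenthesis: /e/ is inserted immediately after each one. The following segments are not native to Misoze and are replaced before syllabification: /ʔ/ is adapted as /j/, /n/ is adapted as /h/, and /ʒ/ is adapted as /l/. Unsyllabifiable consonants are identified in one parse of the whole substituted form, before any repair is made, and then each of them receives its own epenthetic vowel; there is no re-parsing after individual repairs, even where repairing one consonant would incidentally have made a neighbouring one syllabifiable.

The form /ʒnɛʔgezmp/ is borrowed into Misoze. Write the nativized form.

lhɛjgezmepe

Substitution: /ʒ/ → /l/, /n/ → /h/, /ʔ/ → /j/, giving /lhɛjgezmp/.
Syllabifying with onset maximization leaves /m/, /p/ stranded (at most one coda consonant is licensed; onsets may contain at most 2 consonants).
Inserting the epenthetic vowel yields /m/ → /me/, /p/ → /pe/.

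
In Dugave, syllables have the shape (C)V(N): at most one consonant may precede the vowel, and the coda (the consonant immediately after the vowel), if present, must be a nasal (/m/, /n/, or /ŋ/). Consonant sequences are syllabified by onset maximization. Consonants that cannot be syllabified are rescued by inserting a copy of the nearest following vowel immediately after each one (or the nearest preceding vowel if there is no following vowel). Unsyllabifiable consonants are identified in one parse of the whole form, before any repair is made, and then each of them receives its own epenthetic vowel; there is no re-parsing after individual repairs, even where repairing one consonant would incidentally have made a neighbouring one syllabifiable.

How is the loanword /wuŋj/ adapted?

wuŋju

Under (C)V(N), the unsyllabifiable consonants are /j/ (only a nasal (/m/, /n/, or /ŋ/) is licensed in coda position; onsets are limited to one consonant).
Inserting the epenthetic vowel yields /j/ → /ju/.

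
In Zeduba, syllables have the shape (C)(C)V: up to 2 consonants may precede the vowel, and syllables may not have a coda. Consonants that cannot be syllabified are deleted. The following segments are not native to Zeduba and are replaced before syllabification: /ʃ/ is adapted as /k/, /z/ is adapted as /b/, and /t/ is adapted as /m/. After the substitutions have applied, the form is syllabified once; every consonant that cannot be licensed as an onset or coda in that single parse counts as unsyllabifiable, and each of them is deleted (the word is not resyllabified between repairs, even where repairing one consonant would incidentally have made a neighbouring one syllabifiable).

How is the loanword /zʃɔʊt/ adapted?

Substitution: /z/ → /b/, /ʃ/ → /k/, /t/ → /m/, giving /bkɔʊm/.
Under (C)(C)V, the unsyllabifiable consonants are /m/ (no codas are permitted; onsets may contain at most 2 consonants).
Deletion applies to /m/.

bkɔʊ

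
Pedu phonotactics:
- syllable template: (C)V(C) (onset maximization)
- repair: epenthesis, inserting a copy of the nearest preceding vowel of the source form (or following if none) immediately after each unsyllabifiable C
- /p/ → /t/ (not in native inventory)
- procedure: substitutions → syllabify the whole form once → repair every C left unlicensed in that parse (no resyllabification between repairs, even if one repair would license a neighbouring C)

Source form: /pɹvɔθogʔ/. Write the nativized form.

Substitution: /p/ → /t/, giving /tɹvɔθogʔ/.
The consonants /t/, /ɹ/, /ʔ/ cannot be parsed into a legal (C)V(C) syllable (at most one coda consonant is licensed; onsets are limited to one consonant).
Epenthesis after each stranded consonant: /t/ → /tɔ/, /ɹ/ → /ɹɔ/, /ʔ/ → /ʔo/.

tɔɹɔvɔθogʔo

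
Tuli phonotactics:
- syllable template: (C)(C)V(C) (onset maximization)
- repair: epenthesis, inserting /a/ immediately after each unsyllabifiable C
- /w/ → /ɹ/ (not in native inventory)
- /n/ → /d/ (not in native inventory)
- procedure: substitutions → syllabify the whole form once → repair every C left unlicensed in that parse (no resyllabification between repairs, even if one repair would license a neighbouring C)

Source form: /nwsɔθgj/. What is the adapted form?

daɹsɔθgaja

Substitution: /n/ → /d/, /w/ → /ɹ/, giving /dɹsɔθgj/.
Syllabifying with onset maximization leaves /d/, /g/, /j/ stranded (at most one coda consonant is licensed; onsets may contain at most 2 consonants).
Inserting the epenthetic vowel yields /d/ → /da/, /g/ → /ga/, /j/ → /ja/.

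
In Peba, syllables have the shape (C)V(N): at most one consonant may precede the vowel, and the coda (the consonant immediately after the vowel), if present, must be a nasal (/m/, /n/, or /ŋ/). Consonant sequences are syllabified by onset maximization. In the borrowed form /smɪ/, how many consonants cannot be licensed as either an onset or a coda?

1

Syllabifying with onset maximization leaves /s/ stranded (only a nasal (/m/, /n/, or /ŋ/) is licensed in coda position; onsets are limited to one consonant).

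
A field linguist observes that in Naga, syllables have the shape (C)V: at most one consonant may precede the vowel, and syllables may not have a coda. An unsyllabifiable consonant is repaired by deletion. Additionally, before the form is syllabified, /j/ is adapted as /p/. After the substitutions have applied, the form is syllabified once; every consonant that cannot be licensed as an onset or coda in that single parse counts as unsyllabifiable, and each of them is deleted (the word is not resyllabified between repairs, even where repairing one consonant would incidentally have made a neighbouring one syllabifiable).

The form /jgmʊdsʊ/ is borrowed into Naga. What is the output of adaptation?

mʊsʊ

Substitution: /j/ → /p/, giving /pgmʊdsʊ/.
Syllabifying with onset maximization leaves /p/, /g/, /d/ stranded (no codas are permitted; onsets are limited to one consonant).
Deleting the stranded consonants removes /p/, /g/, /d/.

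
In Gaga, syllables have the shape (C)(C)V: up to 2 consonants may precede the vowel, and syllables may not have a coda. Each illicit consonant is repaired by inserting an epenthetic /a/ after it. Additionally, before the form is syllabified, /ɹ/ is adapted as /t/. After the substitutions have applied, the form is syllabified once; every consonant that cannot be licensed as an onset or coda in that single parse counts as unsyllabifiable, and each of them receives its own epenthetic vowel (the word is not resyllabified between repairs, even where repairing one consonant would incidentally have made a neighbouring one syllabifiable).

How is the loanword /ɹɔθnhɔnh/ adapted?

Substitution: /ɹ/ → /t/, giving /tɔθnhɔnh/.
The consonants /θ/, /n/, /h/ cannot be parsed into a legal (C)(C)V syllable (no codas are permitted; onsets may contain at most 2 consonants).
Each unlicensed consonant becomes the onset of a new syllable: /θ/ → /θa/, /n/ → /na/, /h/ → /ha/.

tɔθanhɔnaha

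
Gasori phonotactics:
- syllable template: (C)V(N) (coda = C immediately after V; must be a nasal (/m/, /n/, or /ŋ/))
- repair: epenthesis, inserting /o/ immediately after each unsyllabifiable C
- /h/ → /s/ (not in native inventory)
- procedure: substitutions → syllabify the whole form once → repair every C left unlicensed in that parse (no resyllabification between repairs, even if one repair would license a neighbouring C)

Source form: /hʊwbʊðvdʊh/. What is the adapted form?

Substitution: /h/ → /s/, giving /sʊwbʊðvdʊs/.
Under (C)V(N), the unsyllabifiable consonants are /w/, /ð/, /v/, /s/ (only a nasal (/m/, /n/, or /ŋ/) is licensed in coda position; onsets are limited to one consonant).
Inserting the epenthetic vowel yields /w/ → /wo/, /ð/ → /ðo/, /v/ → /vo/, /s/ → /so/.

sʊwobʊðovodʊso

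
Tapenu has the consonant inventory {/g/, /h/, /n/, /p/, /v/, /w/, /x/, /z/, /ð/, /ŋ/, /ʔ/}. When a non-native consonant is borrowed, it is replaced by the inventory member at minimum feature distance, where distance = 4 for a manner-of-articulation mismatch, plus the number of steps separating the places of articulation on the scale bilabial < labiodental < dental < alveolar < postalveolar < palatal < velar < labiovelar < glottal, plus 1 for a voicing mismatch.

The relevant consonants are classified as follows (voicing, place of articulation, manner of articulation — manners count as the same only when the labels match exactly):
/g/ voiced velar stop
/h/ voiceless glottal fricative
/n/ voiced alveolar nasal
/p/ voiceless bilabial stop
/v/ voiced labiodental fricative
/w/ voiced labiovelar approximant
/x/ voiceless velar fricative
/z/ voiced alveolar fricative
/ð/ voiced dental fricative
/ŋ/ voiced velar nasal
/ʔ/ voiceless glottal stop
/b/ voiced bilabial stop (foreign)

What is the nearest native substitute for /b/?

p

/p/ is closest: same manner (stop), place distance 0 (bilabial→bilabial), voicing differs (+1); total 1. Next closest is /v/ at distance 5.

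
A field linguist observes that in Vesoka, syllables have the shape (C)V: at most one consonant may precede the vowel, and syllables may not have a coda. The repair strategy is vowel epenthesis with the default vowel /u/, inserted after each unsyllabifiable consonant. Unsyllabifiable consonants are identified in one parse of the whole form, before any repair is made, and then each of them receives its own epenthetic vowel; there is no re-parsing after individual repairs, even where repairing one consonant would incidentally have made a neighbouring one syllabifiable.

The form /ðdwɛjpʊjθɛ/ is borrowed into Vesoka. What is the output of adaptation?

ðuduwɛjupʊjuθɛ

The consonants /ð/, /d/, /j/, /j/ cannot be parsed into a legal (C)V syllable (no codas are permitted; onsets are limited to one consonant).
Inserting the epenthetic vowel yields /ð/ → /ðu/, /d/ → /du/, /j/ → /ju/, /j/ → /ju/.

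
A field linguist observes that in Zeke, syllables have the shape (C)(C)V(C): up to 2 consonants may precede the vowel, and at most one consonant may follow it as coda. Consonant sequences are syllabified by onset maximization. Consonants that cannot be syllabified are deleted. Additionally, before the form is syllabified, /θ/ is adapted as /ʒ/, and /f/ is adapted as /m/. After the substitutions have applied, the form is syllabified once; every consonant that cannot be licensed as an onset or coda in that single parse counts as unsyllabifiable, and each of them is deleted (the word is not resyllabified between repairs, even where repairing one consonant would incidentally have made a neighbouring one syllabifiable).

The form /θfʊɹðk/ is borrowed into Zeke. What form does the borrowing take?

Substitution: /θ/ → /ʒ/, /f/ → /m/, giving /ʒmʊɹðk/.
The consonants /ð/, /k/ cannot be parsed into a legal (C)(C)V(C) syllable (at most one coda consonant is licensed; onsets may contain at most 2 consonants).
Deletion applies to /ð/, /k/.

ʒmʊɹ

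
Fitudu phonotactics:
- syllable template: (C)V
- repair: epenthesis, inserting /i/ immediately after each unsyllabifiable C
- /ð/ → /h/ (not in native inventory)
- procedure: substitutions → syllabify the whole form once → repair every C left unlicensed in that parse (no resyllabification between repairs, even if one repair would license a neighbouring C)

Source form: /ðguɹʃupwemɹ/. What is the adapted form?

Substitution: /ð/ → /h/, giving /hguɹʃupwemɹ/.
Under (C)V, the unsyllabifiable consonants are /h/, /ɹ/, /p/, /m/, /ɹ/ (no codas are permitted; onsets are limited to one consonant).
Inserting the epenthetic vowel yields /h/ → /hi/, /ɹ/ → /ɹi/, /p/ → /pi/, /m/ → /mi/, /ɹ/ → /ɹi/.

higuɹiʃupiwemiɹi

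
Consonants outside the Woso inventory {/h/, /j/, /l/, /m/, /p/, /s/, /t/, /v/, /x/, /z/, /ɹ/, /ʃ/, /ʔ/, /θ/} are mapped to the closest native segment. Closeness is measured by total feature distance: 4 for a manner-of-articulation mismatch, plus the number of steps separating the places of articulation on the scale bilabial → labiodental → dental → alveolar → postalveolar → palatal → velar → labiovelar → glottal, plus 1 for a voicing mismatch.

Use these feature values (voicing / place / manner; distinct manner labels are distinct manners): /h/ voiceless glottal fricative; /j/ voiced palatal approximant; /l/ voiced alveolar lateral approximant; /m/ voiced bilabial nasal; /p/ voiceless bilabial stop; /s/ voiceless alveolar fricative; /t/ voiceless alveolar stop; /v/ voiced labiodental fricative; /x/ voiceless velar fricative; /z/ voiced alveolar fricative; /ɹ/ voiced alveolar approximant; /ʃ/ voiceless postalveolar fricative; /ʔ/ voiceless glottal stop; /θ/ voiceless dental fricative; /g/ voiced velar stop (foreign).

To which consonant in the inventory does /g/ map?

ʔ

/ʔ/ is closest: same manner (stop), place distance 2 (velar→glottal), voicing differs (+1); total 3. Next closest is /t/ at distance 4.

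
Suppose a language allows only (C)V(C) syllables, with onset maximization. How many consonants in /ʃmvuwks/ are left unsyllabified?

4

The consonants /ʃ/, /m/, /k/, /s/ cannot be parsed into a legal (C)V(C) syllable (at most one coda consonant is licensed; onsets are limited to one consonant).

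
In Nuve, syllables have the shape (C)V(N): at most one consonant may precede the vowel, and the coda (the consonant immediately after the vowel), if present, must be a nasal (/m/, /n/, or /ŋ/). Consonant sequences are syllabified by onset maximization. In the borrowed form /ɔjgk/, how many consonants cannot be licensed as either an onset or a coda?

3

The consonants /j/, /g/, /k/ cannot be parsed into a legal (C)V(N) syllable (only a nasal (/m/, /n/, or /ŋ/) is licensed in coda position; onsets are limited to one consonant).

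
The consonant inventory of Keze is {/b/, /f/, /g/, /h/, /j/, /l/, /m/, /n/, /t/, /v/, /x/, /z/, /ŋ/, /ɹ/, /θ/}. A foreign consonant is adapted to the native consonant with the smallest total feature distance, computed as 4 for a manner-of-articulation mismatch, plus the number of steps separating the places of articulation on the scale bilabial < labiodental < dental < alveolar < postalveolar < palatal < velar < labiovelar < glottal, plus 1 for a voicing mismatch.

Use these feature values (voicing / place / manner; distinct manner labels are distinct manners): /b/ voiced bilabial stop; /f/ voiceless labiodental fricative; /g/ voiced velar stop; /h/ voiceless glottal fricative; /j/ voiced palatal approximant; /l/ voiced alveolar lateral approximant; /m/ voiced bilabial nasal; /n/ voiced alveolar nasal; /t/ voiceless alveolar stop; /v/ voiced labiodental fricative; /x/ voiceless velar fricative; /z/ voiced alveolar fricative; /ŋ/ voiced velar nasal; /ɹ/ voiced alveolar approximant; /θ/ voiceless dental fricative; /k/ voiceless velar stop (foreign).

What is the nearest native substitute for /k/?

g

/g/ is closest: same manner (stop), place distance 0 (velar→velar), voicing differs (+1); total 1. Next closest is /t/ at distance 3.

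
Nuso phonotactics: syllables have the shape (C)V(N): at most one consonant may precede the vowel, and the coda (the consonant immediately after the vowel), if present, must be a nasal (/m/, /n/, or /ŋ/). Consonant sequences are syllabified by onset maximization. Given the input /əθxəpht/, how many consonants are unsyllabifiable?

4

The consonants /θ/, /p/, /h/, /t/ cannot be parsed into a legal (C)V(N) syllable (only a nasal (/m/, /n/, or /ŋ/) is licensed in coda position; onsets are limited to one consonant).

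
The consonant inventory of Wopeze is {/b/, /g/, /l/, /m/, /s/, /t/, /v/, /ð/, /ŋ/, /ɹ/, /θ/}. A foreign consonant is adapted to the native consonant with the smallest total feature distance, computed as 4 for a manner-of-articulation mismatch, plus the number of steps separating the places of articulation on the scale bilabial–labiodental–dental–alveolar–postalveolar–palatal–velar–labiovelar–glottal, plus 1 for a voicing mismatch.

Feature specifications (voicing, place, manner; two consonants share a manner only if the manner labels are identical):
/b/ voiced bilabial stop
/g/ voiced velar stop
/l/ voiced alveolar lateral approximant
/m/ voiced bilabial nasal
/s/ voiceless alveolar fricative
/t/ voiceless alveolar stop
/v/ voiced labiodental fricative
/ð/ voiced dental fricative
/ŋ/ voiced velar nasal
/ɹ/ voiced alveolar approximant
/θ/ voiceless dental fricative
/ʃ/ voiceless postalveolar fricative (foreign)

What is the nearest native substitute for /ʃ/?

/s/ is closest: same manner (fricative), place distance 1 (postalveolar→alveolar), same voicing; total 1. Next closest is /θ/ at distance 2.

s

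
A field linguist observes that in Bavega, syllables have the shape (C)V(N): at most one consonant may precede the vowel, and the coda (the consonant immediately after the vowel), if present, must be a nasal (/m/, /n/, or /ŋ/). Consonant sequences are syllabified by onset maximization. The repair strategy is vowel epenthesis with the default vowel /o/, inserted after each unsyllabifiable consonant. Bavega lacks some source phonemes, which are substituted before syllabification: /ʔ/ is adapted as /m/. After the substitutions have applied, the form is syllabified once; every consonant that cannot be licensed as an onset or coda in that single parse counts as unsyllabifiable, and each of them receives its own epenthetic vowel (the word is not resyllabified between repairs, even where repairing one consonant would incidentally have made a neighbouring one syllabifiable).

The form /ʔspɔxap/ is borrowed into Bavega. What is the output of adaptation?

mosopɔxapo

Substitution: /ʔ/ → /m/, giving /mspɔxap/.
Syllabifying with onset maximization leaves /m/, /s/, /p/ stranded (only a nasal (/m/, /n/, or /ŋ/) is licensed in coda position; onsets are limited to one consonant).
Epenthesis after each stranded consonant: /m/ → /mo/, /s/ → /so/, /p/ → /po/.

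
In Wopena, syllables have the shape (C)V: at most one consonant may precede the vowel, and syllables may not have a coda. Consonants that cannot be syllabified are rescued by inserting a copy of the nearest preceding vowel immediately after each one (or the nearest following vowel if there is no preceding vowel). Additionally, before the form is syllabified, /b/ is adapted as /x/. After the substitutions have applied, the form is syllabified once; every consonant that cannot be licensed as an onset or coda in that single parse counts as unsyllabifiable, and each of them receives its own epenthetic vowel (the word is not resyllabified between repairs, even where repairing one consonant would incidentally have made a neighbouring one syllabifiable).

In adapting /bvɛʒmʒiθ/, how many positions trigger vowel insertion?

4

After substitution the input is /xvɛʒmʒiθ/.
The unsyllabifiable consonants are /x/, /ʒ/, /m/, /θ/; each receives one epenthetic vowel.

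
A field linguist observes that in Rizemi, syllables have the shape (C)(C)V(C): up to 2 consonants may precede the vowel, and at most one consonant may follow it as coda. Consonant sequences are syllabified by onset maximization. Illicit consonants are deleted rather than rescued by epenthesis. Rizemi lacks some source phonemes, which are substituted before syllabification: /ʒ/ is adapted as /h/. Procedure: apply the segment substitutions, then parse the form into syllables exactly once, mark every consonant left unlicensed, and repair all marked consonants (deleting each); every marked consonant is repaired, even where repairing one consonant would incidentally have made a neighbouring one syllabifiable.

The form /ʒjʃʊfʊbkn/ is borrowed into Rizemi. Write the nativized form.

Substitution: /ʒ/ → /h/, giving /hjʃʊfʊbkn/.
Under (C)(C)V(C), the unsyllabifiable consonants are /h/, /k/, /n/ (at most one coda consonant is licensed; onsets may contain at most 2 consonants).
Deleting the stranded consonants removes /h/, /k/, /n/.

jʃʊfʊb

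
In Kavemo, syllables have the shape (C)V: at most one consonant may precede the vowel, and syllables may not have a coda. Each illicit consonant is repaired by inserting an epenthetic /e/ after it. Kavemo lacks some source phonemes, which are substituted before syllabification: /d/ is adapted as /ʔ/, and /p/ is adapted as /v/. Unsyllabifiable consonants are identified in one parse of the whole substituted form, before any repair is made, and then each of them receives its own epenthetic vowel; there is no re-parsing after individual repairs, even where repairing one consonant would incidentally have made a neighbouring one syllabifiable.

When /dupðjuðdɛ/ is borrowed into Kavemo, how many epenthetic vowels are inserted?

After substitution the input is /ʔuvðjuðʔɛ/.
The unsyllabifiable consonants are /v/, /ð/, /ð/; each receives one epenthetic vowel.

3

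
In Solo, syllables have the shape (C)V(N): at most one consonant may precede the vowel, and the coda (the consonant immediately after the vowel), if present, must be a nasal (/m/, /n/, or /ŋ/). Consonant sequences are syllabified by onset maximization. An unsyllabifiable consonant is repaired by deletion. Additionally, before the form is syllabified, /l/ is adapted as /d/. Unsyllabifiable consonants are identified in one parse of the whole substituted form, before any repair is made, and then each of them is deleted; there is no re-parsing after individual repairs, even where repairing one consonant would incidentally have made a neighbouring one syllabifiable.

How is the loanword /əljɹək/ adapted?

Substitution: /l/ → /d/, giving /ədjɹək/.
Syllabifying with onset maximization leaves /d/, /j/, /k/ stranded (only a nasal (/m/, /n/, or /ŋ/) is licensed in coda position; onsets are limited to one consonant).
Deleting the stranded consonants removes /d/, /j/, /k/.

əɹə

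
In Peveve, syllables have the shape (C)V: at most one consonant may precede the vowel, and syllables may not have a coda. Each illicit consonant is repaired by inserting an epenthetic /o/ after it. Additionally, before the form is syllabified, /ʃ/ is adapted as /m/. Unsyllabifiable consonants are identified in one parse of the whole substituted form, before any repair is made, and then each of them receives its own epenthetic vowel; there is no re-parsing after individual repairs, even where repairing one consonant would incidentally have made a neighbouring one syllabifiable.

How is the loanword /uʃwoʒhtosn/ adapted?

umowoʒohotosono

Substitution: /ʃ/ → /m/, giving /umwoʒhtosn/.
The consonants /m/, /ʒ/, /h/, /s/, /n/ cannot be parsed into a legal (C)V syllable (no codas are permitted; onsets are limited to one consonant).
Inserting the epenthetic vowel yields /m/ → /mo/, /ʒ/ → /ʒo/, /h/ → /ho/, /s/ → /so/, /n/ → /no/.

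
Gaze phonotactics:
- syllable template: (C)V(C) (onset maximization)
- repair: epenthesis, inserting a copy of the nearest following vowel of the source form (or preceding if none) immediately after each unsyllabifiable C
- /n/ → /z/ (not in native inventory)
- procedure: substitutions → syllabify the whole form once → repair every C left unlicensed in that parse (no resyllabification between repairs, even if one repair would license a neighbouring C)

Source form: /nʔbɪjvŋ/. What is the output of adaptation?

zɪʔɪbɪjvɪŋɪ

Substitution: /n/ → /z/, giving /zʔbɪjvŋ/.
Syllabifying with onset maximization leaves /z/, /ʔ/, /v/, /ŋ/ stranded (at most one coda consonant is licensed; onsets are limited to one consonant).
Each unlicensed consonant becomes the onset of a new syllable: /z/ → /zɪ/, /ʔ/ → /ʔɪ/, /v/ → /vɪ/, /ŋ/ → /ŋɪ/.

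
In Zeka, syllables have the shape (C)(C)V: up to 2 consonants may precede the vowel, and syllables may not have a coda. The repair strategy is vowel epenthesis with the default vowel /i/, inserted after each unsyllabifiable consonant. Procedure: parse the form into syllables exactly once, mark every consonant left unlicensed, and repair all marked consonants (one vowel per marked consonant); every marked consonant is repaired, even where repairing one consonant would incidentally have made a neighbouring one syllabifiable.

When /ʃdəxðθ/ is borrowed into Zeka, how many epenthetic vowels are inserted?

The unsyllabifiable consonants are /x/, /ð/, /θ/; each receives one epenthetic vowel.

3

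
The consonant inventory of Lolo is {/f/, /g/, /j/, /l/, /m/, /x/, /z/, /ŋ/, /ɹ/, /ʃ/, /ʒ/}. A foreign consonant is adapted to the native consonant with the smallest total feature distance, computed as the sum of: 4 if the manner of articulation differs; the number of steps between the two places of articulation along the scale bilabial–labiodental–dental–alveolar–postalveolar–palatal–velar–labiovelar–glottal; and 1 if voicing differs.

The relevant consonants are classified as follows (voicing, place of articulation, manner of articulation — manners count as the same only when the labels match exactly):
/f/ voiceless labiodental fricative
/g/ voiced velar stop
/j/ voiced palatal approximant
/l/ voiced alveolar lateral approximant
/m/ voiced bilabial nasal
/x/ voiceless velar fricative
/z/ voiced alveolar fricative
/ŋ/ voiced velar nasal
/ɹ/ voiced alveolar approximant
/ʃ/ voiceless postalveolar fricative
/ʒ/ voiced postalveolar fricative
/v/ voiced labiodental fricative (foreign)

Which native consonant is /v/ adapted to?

f

/f/ is closest: same manner (fricative), place distance 0 (labiodental→labiodental), voicing differs (+1); total 1. Next closest is /z/ at distance 2.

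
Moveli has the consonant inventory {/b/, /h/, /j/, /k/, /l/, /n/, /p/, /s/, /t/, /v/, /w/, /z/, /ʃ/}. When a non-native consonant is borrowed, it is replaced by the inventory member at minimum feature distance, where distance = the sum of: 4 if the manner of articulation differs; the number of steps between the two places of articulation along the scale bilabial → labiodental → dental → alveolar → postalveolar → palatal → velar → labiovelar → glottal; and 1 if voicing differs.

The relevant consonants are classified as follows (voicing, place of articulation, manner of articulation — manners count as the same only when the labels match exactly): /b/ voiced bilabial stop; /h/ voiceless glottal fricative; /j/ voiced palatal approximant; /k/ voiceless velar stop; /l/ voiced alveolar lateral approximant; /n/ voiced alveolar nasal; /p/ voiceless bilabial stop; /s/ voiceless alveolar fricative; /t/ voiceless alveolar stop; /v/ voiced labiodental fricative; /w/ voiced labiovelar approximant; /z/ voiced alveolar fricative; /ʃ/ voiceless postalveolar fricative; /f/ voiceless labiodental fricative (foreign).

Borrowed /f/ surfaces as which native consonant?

v

/v/ is closest: same manner (fricative), place distance 0 (labiodental→labiodental), voicing differs (+1); total 1. Next closest is /s/ at distance 2.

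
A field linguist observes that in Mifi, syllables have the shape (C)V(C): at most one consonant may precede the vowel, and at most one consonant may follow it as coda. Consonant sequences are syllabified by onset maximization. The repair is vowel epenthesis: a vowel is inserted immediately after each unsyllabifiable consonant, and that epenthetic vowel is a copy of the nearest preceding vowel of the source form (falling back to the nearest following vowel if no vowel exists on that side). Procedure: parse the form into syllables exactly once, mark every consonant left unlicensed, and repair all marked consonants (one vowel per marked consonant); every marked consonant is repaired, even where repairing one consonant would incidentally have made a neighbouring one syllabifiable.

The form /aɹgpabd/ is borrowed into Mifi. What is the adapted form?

aɹgapabda

Syllabifying with onset maximization leaves /g/, /d/ stranded (at most one coda consonant is licensed; onsets are limited to one consonant).
Inserting the epenthetic vowel yields /g/ → /ga/, /d/ → /da/.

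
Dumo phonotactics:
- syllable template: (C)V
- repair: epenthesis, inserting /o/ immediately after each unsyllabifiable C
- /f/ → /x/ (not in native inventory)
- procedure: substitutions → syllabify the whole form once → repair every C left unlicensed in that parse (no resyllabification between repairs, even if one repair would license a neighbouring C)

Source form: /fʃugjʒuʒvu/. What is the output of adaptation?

xoʃugojoʒuʒovu

Substitution: /f/ → /x/, giving /xʃugjʒuʒvu/.
The consonants /x/, /g/, /j/, /ʒ/ cannot be parsed into a legal (C)V syllable (no codas are permitted; onsets are limited to one consonant).
Each unlicensed consonant becomes the onset of a new syllable: /x/ → /xo/, /g/ → /go/, /j/ → /jo/, /ʒ/ → /ʒo/.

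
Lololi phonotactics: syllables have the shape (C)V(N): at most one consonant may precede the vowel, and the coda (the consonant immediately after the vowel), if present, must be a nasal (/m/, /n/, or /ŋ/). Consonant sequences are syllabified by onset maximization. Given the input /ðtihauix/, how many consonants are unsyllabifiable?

2

Syllabifying with onset maximization leaves /ð/, /x/ stranded (only a nasal (/m/, /n/, or /ŋ/) is licensed in coda position; onsets are limited to one consonant).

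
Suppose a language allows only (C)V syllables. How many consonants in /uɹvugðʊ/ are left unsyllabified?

Under (C)V, the unsyllabifiable consonants are /ɹ/, /g/ (no codas are permitted; onsets are limited to one consonant).

2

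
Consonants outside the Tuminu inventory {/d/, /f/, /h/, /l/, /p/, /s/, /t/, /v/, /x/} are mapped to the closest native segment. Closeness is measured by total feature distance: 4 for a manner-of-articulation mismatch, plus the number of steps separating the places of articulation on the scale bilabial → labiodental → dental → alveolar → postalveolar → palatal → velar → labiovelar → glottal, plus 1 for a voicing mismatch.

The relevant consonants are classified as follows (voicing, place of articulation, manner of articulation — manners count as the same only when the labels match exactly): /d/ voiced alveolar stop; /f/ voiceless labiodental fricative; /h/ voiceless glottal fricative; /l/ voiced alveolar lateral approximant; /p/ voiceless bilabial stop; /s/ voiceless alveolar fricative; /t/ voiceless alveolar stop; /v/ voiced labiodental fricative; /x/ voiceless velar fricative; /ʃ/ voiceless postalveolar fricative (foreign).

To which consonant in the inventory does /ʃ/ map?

s

/s/ is closest: same manner (fricative), place distance 1 (postalveolar→alveolar), same voicing; total 1. Next closest is /x/ at distance 2.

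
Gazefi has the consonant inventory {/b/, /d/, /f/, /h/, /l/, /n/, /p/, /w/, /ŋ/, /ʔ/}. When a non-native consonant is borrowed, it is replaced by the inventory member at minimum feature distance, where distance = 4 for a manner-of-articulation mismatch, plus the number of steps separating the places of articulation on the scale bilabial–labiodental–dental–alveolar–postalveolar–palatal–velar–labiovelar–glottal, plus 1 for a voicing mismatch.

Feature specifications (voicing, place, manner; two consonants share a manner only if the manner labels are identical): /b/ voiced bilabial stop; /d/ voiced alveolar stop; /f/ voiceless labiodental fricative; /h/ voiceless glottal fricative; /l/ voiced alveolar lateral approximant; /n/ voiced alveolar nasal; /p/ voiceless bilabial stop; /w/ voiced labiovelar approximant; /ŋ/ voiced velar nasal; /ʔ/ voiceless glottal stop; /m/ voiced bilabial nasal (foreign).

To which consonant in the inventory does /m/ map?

/n/ is closest: same manner (nasal), place distance 3 (bilabial→alveolar), same voicing; total 3. Next closest is /b/ at distance 4.

n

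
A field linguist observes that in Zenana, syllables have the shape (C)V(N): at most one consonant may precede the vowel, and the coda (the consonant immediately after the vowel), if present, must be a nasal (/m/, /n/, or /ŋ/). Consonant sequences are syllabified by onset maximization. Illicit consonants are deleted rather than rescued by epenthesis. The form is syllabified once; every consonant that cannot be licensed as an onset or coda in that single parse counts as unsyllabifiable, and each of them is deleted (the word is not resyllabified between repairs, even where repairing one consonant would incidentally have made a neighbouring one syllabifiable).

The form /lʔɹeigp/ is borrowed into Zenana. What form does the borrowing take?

Under (C)V(N), the unsyllabifiable consonants are /l/, /ʔ/, /g/, /p/ (only a nasal (/m/, /n/, or /ŋ/) is licensed in coda position; onsets are limited to one consonant).
Deletion applies to /l/, /ʔ/, /g/, /p/.

ɹei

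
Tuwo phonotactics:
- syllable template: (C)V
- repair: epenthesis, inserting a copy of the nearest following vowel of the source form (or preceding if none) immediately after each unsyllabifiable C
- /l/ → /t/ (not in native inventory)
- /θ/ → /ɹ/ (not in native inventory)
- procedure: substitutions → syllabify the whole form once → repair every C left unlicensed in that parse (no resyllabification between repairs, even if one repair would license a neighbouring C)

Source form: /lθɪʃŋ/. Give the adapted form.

Substitution: /l/ → /t/, /θ/ → /ɹ/, giving /tɹɪʃŋ/.
Under (C)V, the unsyllabifiable consonants are /t/, /ʃ/, /ŋ/ (no codas are permitted; onsets are limited to one consonant).
Each unlicensed consonant becomes the onset of a new syllable: /t/ → /tɪ/, /ʃ/ → /ʃɪ/, /ŋ/ → /ŋɪ/.

tɪɹɪʃɪŋɪ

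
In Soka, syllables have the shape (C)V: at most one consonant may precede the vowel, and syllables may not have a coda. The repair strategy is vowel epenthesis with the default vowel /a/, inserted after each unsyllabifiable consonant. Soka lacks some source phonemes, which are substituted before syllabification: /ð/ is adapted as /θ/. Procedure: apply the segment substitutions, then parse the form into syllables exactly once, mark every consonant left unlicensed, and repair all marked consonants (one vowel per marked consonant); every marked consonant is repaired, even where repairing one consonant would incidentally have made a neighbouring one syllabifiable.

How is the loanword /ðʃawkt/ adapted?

θaʃawakata

Substitution: /ð/ → /θ/, giving /θʃawkt/.
Syllabifying with onset maximization leaves /θ/, /w/, /k/, /t/ stranded (no codas are permitted; onsets are limited to one consonant).
Inserting the epenthetic vowel yields /θ/ → /θa/, /w/ → /wa/, /k/ → /ka/, /t/ → /ta/.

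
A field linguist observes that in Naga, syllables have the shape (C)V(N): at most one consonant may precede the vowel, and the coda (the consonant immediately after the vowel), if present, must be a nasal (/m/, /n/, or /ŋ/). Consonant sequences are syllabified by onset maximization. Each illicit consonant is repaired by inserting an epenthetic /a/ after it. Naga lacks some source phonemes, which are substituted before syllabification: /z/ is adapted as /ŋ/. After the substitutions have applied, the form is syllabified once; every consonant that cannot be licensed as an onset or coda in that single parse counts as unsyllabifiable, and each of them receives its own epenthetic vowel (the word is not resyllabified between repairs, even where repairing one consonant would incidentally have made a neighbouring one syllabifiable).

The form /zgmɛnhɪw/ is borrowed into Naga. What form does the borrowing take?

Substitution: /z/ → /ŋ/, giving /ŋgmɛnhɪw/.
Syllabifying with onset maximization leaves /ŋ/, /g/, /w/ stranded (only a nasal (/m/, /n/, or /ŋ/) is licensed in coda position; onsets are limited to one consonant).
Epenthesis after each stranded consonant: /ŋ/ → /ŋa/, /g/ → /ga/, /w/ → /wa/.

ŋagamɛnhɪwa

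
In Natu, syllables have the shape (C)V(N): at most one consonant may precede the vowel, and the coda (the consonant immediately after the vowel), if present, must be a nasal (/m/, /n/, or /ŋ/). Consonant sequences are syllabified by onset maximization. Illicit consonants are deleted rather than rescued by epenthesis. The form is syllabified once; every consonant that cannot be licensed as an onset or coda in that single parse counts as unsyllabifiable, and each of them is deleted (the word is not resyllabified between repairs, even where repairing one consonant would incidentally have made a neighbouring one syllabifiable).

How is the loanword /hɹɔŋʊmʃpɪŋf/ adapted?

ɹɔŋʊmpɪŋ

Syllabifying with onset maximization leaves /h/, /ʃ/, /f/ stranded (only a nasal (/m/, /n/, or /ŋ/) is licensed in coda position; onsets are limited to one consonant).
Deleting the stranded consonants removes /h/, /ʃ/, /f/.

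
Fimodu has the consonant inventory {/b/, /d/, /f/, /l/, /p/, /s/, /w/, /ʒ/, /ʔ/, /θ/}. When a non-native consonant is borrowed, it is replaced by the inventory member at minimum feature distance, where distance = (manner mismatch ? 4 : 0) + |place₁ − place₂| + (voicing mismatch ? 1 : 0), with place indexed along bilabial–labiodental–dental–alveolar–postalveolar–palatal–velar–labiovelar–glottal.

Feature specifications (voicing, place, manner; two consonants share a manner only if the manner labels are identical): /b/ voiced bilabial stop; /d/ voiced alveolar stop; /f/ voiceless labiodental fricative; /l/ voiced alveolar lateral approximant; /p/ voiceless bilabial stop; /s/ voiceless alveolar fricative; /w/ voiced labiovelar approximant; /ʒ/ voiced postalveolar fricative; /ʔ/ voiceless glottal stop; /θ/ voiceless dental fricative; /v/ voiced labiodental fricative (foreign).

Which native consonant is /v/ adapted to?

/f/ is closest: same manner (fricative), place distance 0 (labiodental→labiodental), voicing differs (+1); total 1. Next closest is /θ/ at distance 2.

f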